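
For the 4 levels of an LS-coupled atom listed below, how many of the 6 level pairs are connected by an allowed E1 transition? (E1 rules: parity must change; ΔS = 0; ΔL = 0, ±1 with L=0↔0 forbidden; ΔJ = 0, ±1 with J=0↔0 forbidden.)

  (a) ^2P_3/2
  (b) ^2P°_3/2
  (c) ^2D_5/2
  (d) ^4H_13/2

2

(a)–(b): allowed.
(a)–(c): forbidden (parity).
(a)–(d): forbidden (parity, ΔS, ΔL, ΔJ).
(b)–(c): allowed.
(b)–(d): forbidden (ΔS, ΔL, ΔJ).
(c)–(d): forbidden (parity, ΔS, ΔL, ΔJ).
Allowed pairs: 2 of 6.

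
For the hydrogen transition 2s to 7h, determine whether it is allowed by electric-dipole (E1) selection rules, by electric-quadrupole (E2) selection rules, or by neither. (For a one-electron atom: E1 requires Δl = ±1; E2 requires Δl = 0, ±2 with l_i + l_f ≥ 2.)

Δl = 5 − 0 = +5; l_i + l_f = 5.
E1 (Δl = ±1): not satisfied.
E2 (Δl = 0,±2, l_i+l_f ≥ 2): not satisfied.

neither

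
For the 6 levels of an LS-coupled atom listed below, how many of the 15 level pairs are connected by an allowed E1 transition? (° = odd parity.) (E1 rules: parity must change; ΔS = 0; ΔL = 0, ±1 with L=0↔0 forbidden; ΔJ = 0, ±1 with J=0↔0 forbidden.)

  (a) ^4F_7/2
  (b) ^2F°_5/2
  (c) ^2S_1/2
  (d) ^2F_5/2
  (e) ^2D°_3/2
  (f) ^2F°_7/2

(a)–(b): forbidden (ΔS).
(a)–(c): forbidden (parity, ΔS, ΔL, ΔJ).
(a)–(d): forbidden (parity, ΔS).
(a)–(e): forbidden (ΔS, ΔJ).
(a)–(f): forbidden (ΔS).
(b)–(c): forbidden (ΔL, ΔJ).
(b)–(d): allowed.
(b)–(e): forbidden (parity).
(b)–(f): forbidden (parity).
(c)–(d): forbidden (parity, ΔL, ΔJ).
(c)–(e): forbidden (ΔL).
(c)–(f): forbidden (ΔL, ΔJ).
(d)–(e): allowed.
(d)–(f): allowed.
(e)–(f): forbidden (parity, ΔJ).
Allowed pairs: 3 of 15.

3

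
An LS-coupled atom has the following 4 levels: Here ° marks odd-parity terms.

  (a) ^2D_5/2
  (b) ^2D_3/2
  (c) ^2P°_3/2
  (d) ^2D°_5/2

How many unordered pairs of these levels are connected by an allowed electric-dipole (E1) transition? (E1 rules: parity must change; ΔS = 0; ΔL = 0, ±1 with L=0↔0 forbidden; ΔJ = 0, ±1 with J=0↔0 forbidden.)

4

(a)–(b): forbidden (parity).
(a)–(c): allowed.
(a)–(d): allowed.
(b)–(c): allowed.
(b)–(d): allowed.
(c)–(d): forbidden (parity).
Allowed pairs: 4 of 6.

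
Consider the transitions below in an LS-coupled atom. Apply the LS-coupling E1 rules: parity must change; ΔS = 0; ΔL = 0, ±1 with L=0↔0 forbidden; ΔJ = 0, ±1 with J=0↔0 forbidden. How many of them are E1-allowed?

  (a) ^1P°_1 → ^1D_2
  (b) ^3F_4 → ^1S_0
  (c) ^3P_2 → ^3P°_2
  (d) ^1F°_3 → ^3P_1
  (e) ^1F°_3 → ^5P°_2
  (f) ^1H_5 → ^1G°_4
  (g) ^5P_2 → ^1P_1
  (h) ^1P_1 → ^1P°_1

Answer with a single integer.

(a) allowed
(b) forbidden (parity, ΔS, ΔL, ΔJ fail)
(c) allowed
(d) forbidden (ΔS, ΔL, ΔJ fail)
(e) forbidden (parity, ΔS, ΔL fail)
(f) allowed
(g) forbidden (parity, ΔS fail)
(h) allowed
Total allowed: 4 of 8.

4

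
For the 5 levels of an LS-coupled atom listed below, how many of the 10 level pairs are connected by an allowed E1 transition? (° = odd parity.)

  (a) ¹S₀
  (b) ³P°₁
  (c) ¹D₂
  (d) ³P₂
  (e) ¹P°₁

(a)–(b): forbidden (ΔS).
(a)–(c): forbidden (parity, ΔL, ΔJ).
(a)–(d): forbidden (parity, ΔS, ΔJ).
(a)–(e): allowed.
(b)–(c): forbidden (ΔS).
(b)–(d): allowed.
(b)–(e): forbidden (parity, ΔS).
(c)–(d): forbidden (parity, ΔS).
(c)–(e): allowed.
(d)–(e): forbidden (ΔS).
Allowed pairs: 3 of 10.

3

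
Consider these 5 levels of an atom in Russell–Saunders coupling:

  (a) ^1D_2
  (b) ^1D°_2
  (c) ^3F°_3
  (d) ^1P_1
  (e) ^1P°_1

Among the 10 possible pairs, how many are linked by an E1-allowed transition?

4

(a)–(b): allowed.
(a)–(c): forbidden (ΔS).
(a)–(d): forbidden (parity).
(a)–(e): allowed.
(b)–(c): forbidden (parity, ΔS).
(b)–(d): allowed.
(b)–(e): forbidden (parity).
(c)–(d): forbidden (ΔS, ΔL, ΔJ).
(c)–(e): forbidden (parity, ΔS, ΔL, ΔJ).
(d)–(e): allowed.
Allowed pairs: 4 of 10.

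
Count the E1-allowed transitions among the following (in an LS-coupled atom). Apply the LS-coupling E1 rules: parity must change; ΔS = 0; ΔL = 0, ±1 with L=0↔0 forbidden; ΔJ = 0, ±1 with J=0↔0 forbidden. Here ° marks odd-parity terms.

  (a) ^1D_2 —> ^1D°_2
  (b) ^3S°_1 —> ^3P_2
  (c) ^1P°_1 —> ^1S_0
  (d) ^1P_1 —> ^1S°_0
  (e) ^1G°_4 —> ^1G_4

(a) allowed
(b) allowed
(c) allowed
(d) allowed
(e) allowed
Total allowed: 5 of 5.

5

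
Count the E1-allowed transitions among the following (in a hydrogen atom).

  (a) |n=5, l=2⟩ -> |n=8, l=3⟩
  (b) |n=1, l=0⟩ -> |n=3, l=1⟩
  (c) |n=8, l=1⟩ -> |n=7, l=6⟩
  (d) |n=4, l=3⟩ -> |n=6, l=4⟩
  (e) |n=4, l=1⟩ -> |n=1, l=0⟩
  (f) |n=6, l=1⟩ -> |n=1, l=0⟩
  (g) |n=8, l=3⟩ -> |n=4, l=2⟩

(a) allowed
(b) allowed
(c) forbidden — Δl = +5 (E1 requires Δl = ±1)
(d) allowed
(e) allowed
(f) allowed
(g) allowed
Total allowed: 6 of 7.

6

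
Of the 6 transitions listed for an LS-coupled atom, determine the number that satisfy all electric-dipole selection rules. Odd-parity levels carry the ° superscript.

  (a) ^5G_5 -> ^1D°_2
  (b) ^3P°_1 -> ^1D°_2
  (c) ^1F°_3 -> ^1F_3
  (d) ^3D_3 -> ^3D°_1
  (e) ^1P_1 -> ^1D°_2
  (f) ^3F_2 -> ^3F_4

2

(a) forbidden (ΔS, ΔL, ΔJ fail)
(b) forbidden (parity, ΔS fail)
(c) allowed
(d) forbidden (ΔJ fails)
(e) allowed
(f) forbidden (parity, ΔJ fail)
Total allowed: 2 of 6.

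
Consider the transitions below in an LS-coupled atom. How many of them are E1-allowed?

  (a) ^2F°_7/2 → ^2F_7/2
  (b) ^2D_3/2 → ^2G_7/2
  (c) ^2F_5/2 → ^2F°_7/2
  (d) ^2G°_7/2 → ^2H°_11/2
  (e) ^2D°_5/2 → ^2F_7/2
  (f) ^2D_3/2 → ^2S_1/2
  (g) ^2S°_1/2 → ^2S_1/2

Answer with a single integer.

3

(a) allowed
(b) forbidden (parity, ΔL, ΔJ fail)
(c) allowed
(d) forbidden (parity, ΔJ fail)
(e) allowed
(f) forbidden (parity, ΔL fail)
(g) forbidden (ΔL fails)
Total allowed: 3 of 7.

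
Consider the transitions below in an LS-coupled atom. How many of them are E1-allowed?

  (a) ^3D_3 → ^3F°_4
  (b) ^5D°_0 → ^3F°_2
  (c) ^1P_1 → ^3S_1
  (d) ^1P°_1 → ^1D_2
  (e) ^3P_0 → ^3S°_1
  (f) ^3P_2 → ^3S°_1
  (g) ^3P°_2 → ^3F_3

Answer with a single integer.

4

(a) allowed
(b) forbidden (parity, ΔS, ΔJ fail)
(c) forbidden (parity, ΔS fail)
(d) allowed
(e) allowed
(f) allowed
(g) forbidden (ΔL fails)
Total allowed: 4 of 7.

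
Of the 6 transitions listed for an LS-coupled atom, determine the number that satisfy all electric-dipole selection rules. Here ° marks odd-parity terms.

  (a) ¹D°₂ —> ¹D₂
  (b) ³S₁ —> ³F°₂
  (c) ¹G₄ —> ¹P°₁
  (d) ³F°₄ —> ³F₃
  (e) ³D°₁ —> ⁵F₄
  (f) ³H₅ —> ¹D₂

(a) allowed
(b) forbidden (ΔL fails)
(c) forbidden (ΔL, ΔJ fail)
(d) allowed
(e) forbidden (ΔS, ΔJ fail)
(f) forbidden (parity, ΔS, ΔL, ΔJ fail)
Total allowed: 2 of 6.

2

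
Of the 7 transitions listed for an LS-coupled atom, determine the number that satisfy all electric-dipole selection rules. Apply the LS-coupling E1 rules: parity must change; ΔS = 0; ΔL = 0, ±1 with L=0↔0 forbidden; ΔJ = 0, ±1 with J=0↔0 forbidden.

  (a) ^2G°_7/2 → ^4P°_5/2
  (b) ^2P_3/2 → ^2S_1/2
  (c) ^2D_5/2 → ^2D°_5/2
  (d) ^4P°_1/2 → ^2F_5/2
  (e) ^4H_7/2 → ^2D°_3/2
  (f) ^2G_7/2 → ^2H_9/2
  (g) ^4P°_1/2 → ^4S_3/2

(a) forbidden (parity, ΔS, ΔL fail)
(b) forbidden (parity fails)
(c) allowed
(d) forbidden (ΔS, ΔL, ΔJ fail)
(e) forbidden (ΔS, ΔL, ΔJ fail)
(f) forbidden (parity fails)
(g) allowed
Total allowed: 2 of 7.

2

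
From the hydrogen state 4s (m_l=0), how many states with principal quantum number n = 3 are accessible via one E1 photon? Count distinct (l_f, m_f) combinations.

3

E1 requires Δl = ±1, so l_f ∈ {-1, 1}; with 0 ≤ l_f ≤ n_f−1 = 2, the allowed l_f values are {1}.
For l_f = 1: m_f ∈ {m_i−1, m_i, m_i+1} ∩ [−1, 1] = {-1, 0, 1} → 3 states.
Total: 3.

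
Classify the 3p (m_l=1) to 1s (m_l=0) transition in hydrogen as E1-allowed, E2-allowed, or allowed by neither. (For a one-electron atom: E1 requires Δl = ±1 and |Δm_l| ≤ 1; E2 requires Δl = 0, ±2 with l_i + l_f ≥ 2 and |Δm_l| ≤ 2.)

Δl = 0 − 1 = -1; l_i + l_f = 1.
Δm_l = -1.
E1 (Δl = ±1, |Δm_l| ≤ 1): satisfied.
E2 (Δl = 0,±2, l_i+l_f ≥ 2, |Δm_l| ≤ 2): not satisfied.

E1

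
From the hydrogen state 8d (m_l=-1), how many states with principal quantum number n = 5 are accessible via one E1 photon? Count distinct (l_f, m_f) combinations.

E1 requires Δl = ±1, so l_f ∈ {1, 3}; with 0 ≤ l_f ≤ n_f−1 = 4, the allowed l_f values are {1, 3}.
For l_f = 1: m_f ∈ {m_i−1, m_i, m_i+1} ∩ [−1, 1] = {-1, 0} → 2 states.
For l_f = 3: m_f ∈ {m_i−1, m_i, m_i+1} ∩ [−3, 3] = {-2, -1, 0} → 3 states.
Total: 5.

5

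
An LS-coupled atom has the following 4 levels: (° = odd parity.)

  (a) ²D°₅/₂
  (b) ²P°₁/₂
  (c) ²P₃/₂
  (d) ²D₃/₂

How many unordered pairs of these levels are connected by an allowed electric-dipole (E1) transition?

(a)–(b): forbidden (parity, ΔJ).
(a)–(c): allowed.
(a)–(d): allowed.
(b)–(c): allowed.
(b)–(d): allowed.
(c)–(d): forbidden (parity).
Allowed pairs: 4 of 6.

4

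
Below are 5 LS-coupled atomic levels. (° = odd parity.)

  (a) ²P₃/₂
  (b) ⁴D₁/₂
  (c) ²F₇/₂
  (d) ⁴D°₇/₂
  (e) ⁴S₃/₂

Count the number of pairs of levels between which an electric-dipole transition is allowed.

(a)–(b): forbidden (parity, ΔS).
(a)–(c): forbidden (parity, ΔL, ΔJ).
(a)–(d): forbidden (ΔS, ΔJ).
(a)–(e): forbidden (parity, ΔS).
(b)–(c): forbidden (parity, ΔS, ΔJ).
(b)–(d): forbidden (ΔJ).
(b)–(e): forbidden (parity, ΔL).
(c)–(d): forbidden (ΔS).
(c)–(e): forbidden (parity, ΔS, ΔL, ΔJ).
(d)–(e): forbidden (ΔL, ΔJ).
Allowed pairs: 0 of 10.

0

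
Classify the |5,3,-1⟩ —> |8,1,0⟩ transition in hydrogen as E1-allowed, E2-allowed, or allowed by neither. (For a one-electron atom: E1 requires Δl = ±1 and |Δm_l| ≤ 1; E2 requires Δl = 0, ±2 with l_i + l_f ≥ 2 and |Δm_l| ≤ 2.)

Δl = 1 − 3 = -2; l_i + l_f = 4.
Δm_l = +1.
E1 (Δl = ±1, |Δm_l| ≤ 1): not satisfied.
E2 (Δl = 0,±2, l_i+l_f ≥ 2, |Δm_l| ≤ 2): satisfied.

E2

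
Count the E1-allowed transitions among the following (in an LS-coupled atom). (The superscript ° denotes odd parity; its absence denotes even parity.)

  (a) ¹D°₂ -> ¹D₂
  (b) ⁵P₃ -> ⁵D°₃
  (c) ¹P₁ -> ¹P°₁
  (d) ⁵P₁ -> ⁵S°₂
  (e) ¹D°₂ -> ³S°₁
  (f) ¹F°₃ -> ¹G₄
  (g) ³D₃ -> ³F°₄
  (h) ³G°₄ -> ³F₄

7

(a) allowed
(b) allowed
(c) allowed
(d) allowed
(e) forbidden (parity, ΔS, ΔL fail)
(f) allowed
(g) allowed
(h) allowed
Total allowed: 7 of 8.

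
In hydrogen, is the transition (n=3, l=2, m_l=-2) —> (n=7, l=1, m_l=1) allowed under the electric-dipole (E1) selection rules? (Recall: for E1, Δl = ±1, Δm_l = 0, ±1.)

forbidden

Δl = 1 − 2 = -1; the E1 rule Δl = ±1 is passes.
Δm_l = 1 − (-2) = +3. E1 requires Δm_l = 0, ±1: fails.
The transition is electric-dipole forbidden.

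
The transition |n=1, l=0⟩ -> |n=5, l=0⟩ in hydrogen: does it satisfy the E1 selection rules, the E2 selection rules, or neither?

neither

Δl = 0 − 0 = +0; l_i + l_f = 0.
E1 (Δl = ±1): not satisfied.
E2 (Δl = 0,±2, l_i+l_f ≥ 2): not satisfied.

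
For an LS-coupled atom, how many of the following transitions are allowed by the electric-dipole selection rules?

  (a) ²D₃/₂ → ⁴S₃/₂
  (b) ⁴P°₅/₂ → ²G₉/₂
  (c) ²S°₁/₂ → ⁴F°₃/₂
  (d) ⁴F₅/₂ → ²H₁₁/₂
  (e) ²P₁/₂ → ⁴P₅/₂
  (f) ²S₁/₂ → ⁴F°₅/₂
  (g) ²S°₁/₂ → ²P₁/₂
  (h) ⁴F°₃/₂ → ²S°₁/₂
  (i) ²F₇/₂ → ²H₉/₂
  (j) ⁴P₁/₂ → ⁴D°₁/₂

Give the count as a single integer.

(a) forbidden (parity, ΔS, ΔL fail)
(b) forbidden (ΔS, ΔL, ΔJ fail)
(c) forbidden (parity, ΔS, ΔL fail)
(d) forbidden (parity, ΔS, ΔL, ΔJ fail)
(e) forbidden (parity, ΔS, ΔJ fail)
(f) forbidden (ΔS, ΔL, ΔJ fail)
(g) allowed
(h) forbidden (parity, ΔS, ΔL fail)
(i) forbidden (parity, ΔL fail)
(j) allowed
Total allowed: 2 of 10.

2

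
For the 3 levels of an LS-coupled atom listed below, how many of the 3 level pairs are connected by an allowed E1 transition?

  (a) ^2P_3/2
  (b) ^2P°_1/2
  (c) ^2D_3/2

(a)–(b): allowed.
(a)–(c): forbidden (parity).
(b)–(c): allowed.
Allowed pairs: 2 of 3.

2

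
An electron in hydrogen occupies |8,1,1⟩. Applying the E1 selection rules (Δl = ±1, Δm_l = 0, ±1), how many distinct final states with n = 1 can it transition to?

E1 requires Δl = ±1, so l_f ∈ {0, 2}; with 0 ≤ l_f ≤ n_f−1 = 0, the allowed l_f values are {0}.
For l_f = 0: m_f ∈ {m_i−1, m_i, m_i+1} ∩ [−0, 0] = {0} → 1 state.
Total: 1.

1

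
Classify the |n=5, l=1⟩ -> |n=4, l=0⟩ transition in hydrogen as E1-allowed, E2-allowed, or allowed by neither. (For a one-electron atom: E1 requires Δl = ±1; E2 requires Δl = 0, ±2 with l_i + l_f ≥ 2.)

Δl = 0 − 1 = -1; l_i + l_f = 1.
E1 (Δl = ±1): satisfied.
E2 (Δl = 0,±2, l_i+l_f ≥ 2): not satisfied.

E1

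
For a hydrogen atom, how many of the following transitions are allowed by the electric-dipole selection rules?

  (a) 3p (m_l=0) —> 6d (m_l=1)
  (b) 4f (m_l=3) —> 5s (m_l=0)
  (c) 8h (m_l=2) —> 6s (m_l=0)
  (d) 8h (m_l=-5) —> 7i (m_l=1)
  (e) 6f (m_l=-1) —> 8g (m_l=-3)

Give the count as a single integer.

1

(a) allowed
(b) forbidden — Δl = -3 (E1 requires Δl = ±1); Δm_l = -3 (E1 requires Δm_l = 0, ±1)
(c) forbidden — Δl = -5 (E1 requires Δl = ±1); Δm_l = -2 (E1 requires Δm_l = 0, ±1)
(d) forbidden — Δm_l = +6 (E1 requires Δm_l = 0, ±1)
(e) forbidden — Δm_l = -2 (E1 requires Δm_l = 0, ±1)
Total allowed: 1 of 5.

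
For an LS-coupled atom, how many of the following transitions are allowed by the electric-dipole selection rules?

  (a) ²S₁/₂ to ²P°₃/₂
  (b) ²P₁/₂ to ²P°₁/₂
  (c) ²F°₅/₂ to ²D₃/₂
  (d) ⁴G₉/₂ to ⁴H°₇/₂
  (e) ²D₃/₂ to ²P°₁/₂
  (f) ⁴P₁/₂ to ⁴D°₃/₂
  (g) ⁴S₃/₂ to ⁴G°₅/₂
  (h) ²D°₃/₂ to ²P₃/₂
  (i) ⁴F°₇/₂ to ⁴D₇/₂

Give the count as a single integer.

(a) allowed
(b) allowed
(c) allowed
(d) allowed
(e) allowed
(f) allowed
(g) forbidden (ΔL fails)
(h) allowed
(i) allowed
Total allowed: 8 of 9.

8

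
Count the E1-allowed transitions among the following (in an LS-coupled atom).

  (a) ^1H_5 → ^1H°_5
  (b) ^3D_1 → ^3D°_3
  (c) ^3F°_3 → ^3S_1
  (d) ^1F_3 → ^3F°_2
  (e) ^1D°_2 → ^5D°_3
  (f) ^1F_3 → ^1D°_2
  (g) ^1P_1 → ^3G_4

2

(a) allowed
(b) forbidden (ΔJ fails)
(c) forbidden (ΔL, ΔJ fail)
(d) forbidden (ΔS fails)
(e) forbidden (parity, ΔS fail)
(f) allowed
(g) forbidden (parity, ΔS, ΔL, ΔJ fail)
Total allowed: 2 of 7.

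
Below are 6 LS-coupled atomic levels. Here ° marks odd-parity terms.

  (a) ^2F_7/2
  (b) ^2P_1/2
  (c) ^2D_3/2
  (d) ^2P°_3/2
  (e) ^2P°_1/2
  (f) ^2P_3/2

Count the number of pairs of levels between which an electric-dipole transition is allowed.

6

(a)–(b): forbidden (parity, ΔL, ΔJ).
(a)–(c): forbidden (parity, ΔJ).
(a)–(d): forbidden (ΔL, ΔJ).
(a)–(e): forbidden (ΔL, ΔJ).
(a)–(f): forbidden (parity, ΔL, ΔJ).
(b)–(c): forbidden (parity).
(b)–(d): allowed.
(b)–(e): allowed.
(b)–(f): forbidden (parity).
(c)–(d): allowed.
(c)–(e): allowed.
(c)–(f): forbidden (parity).
(d)–(e): forbidden (parity).
(d)–(f): allowed.
(e)–(f): allowed.
Allowed pairs: 6 of 15.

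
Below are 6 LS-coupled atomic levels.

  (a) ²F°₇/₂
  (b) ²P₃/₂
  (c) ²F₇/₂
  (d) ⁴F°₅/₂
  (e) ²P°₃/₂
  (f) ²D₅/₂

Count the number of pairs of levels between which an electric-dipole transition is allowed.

4

(a)–(b): forbidden (ΔL, ΔJ).
(a)–(c): allowed.
(a)–(d): forbidden (parity, ΔS).
(a)–(e): forbidden (parity, ΔL, ΔJ).
(a)–(f): allowed.
(b)–(c): forbidden (parity, ΔL, ΔJ).
(b)–(d): forbidden (ΔS, ΔL).
(b)–(e): allowed.
(b)–(f): forbidden (parity).
(c)–(d): forbidden (ΔS).
(c)–(e): forbidden (ΔL, ΔJ).
(c)–(f): forbidden (parity).
(d)–(e): forbidden (parity, ΔS, ΔL).
(d)–(f): forbidden (ΔS).
(e)–(f): allowed.
Allowed pairs: 4 of 15.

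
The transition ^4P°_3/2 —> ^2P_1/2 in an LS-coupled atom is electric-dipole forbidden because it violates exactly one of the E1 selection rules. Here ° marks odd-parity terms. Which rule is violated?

Parity must change: odd → even — satisfied.
ΔL = 0, ±1 (not L=0↔0): L: 1 → 1, ΔL = +0 — satisfied.
ΔS = 0: S: 3/2 → 1/2 — violated.
ΔJ = 0, ±1 (not J=0↔0): J: 3/2 → 1/2, ΔJ = -1 — satisfied.

the ΔS = 0 rule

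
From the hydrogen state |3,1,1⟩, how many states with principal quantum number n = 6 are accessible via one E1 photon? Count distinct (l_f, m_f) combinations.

4

E1 requires Δl = ±1, so l_f ∈ {0, 2}; with 0 ≤ l_f ≤ n_f−1 = 5, the allowed l_f values are {0, 2}.
For l_f = 0: m_f ∈ {m_i−1, m_i, m_i+1} ∩ [−0, 0] = {0} → 1 state.
For l_f = 2: m_f ∈ {m_i−1, m_i, m_i+1} ∩ [−2, 2] = {0, 1, 2} → 3 states.
Total: 4.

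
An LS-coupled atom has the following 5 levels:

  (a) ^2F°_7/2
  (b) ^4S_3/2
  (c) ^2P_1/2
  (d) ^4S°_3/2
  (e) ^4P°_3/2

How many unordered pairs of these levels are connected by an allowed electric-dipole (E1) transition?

1

(a)–(b): forbidden (ΔS, ΔL, ΔJ).
(a)–(c): forbidden (ΔL, ΔJ).
(a)–(d): forbidden (parity, ΔS, ΔL, ΔJ).
(a)–(e): forbidden (parity, ΔS, ΔL, ΔJ).
(b)–(c): forbidden (parity, ΔS).
(b)–(d): forbidden (ΔL).
(b)–(e): allowed.
(c)–(d): forbidden (ΔS).
(c)–(e): forbidden (ΔS).
(d)–(e): forbidden (parity).
Allowed pairs: 1 of 10.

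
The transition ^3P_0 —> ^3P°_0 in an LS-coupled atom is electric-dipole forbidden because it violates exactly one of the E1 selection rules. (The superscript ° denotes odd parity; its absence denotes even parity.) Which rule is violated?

the J=0 ↔ J=0 exclusion

Reading off the term symbols: S 1→1, L 1→1, J 0→0, parity even→odd.
ΔL = 0, ±1 (not L=0↔0): L: 1 → 1, ΔL = +0 — passes.
ΔJ = 0, ±1 (not J=0↔0): J: 0 → 0, ΔJ = +0 — fails.
ΔS = 0: S: 1 → 1 — passes.
Parity must change: even → odd — passes.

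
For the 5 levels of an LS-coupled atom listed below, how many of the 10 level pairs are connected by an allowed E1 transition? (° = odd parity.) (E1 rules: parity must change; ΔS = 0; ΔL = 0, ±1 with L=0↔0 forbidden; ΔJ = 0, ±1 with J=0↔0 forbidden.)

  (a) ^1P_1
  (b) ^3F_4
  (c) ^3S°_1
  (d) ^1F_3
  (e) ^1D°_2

(a)–(b): forbidden (parity, ΔS, ΔL, ΔJ).
(a)–(c): forbidden (ΔS).
(a)–(d): forbidden (parity, ΔL, ΔJ).
(a)–(e): allowed.
(b)–(c): forbidden (ΔL, ΔJ).
(b)–(d): forbidden (parity, ΔS).
(b)–(e): forbidden (ΔS, ΔJ).
(c)–(d): forbidden (ΔS, ΔL, ΔJ).
(c)–(e): forbidden (parity, ΔS, ΔL).
(d)–(e): allowed.
Allowed pairs: 2 of 10.

2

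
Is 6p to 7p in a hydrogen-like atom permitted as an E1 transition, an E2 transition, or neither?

Δl = 1 − 1 = +0; l_i + l_f = 2.
E1 (Δl = ±1): not satisfied.
E2 (Δl = 0,±2, l_i+l_f ≥ 2): satisfied.

E2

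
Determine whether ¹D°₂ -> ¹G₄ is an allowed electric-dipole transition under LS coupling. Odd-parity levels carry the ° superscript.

Initial level: S=0, L=2, J=2, parity odd. Final level: S=0, L=4, J=4, parity even.
ΔJ = 0, ±1 (not J=0↔0): J: 2 → 4, ΔJ = +2 — ✗.
ΔS = 0: S: 0 → 0 — ✓.
Parity must change: odd → even — ✓.
ΔL = 0, ±1 (not L=0↔0): L: 2 → 4, ΔL = +2 — ✗.
Rule(s) violated: ΔL, ΔJ.

forbidden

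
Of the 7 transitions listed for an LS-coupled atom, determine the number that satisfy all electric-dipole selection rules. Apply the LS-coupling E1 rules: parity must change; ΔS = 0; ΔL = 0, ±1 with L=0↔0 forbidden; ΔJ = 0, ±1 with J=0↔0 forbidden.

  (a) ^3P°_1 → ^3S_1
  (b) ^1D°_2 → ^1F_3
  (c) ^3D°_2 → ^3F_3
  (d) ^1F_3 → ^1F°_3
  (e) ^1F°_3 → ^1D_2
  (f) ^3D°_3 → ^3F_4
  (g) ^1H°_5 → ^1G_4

(a) allowed
(b) allowed
(c) allowed
(d) allowed
(e) allowed
(f) allowed
(g) allowed
Total allowed: 7 of 7.

7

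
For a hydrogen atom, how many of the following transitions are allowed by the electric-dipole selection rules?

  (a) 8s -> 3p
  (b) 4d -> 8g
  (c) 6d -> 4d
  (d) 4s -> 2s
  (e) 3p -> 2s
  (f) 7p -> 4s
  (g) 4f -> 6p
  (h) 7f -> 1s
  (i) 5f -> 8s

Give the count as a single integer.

(a) allowed
(b) forbidden — Δl = +2 (E1 requires Δl = ±1)
(c) forbidden — Δl = +0 (E1 requires Δl = ±1)
(d) forbidden — Δl = +0 (E1 requires Δl = ±1)
(e) allowed
(f) allowed
(g) forbidden — Δl = -2 (E1 requires Δl = ±1)
(h) forbidden — Δl = -3 (E1 requires Δl = ±1)
(i) forbidden — Δl = -3 (E1 requires Δl = ±1)
Total allowed: 3 of 9.

3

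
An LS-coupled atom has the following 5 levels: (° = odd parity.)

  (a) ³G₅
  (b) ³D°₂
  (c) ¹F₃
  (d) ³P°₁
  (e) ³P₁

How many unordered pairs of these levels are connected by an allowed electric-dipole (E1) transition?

2

(a)–(b): forbidden (ΔL, ΔJ).
(a)–(c): forbidden (parity, ΔS, ΔJ).
(a)–(d): forbidden (ΔL, ΔJ).
(a)–(e): forbidden (parity, ΔL, ΔJ).
(b)–(c): forbidden (ΔS).
(b)–(d): forbidden (parity).
(b)–(e): allowed.
(c)–(d): forbidden (ΔS, ΔL, ΔJ).
(c)–(e): forbidden (parity, ΔS, ΔL, ΔJ).
(d)–(e): allowed.
Allowed pairs: 2 of 10.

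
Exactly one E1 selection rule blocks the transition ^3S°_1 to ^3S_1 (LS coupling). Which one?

the L=0 ↔ L=0 exclusion

Reading off the term symbols: S 1→1, L 0→0, J 1→1, parity odd→even.
ΔS = 0: S: 1 → 1 — passes.
ΔL = 0, ±1 (not L=0↔0): L: 0 → 0, ΔL = +0 — fails.
Parity must change: odd → even — passes.
ΔJ = 0, ±1 (not J=0↔0): J: 1 → 1, ΔJ = +0 — passes.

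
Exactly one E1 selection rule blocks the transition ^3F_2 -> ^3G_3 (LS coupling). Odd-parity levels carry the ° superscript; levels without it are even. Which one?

Parity must change: even → even — violated.
ΔS = 0: S: 1 → 1 — satisfied.
ΔL = 0, ±1 (not L=0↔0): L: 3 → 4, ΔL = +1 — satisfied.
ΔJ = 0, ±1 (not J=0↔0): J: 2 → 3, ΔJ = +1 — satisfied.

parity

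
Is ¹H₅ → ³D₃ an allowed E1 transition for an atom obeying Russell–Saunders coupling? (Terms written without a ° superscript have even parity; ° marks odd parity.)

Reading off the term symbols: S 0→1, L 5→2, J 5→3, parity even→even.
Parity must change: even → even — fails.
ΔS = 0: S: 0 → 1 — fails.
ΔL = 0, ±1 (not L=0↔0): L: 5 → 2, ΔL = -3 — fails.
ΔJ = 0, ±1 (not J=0↔0): J: 5 → 3, ΔJ = -2 — fails.
Rule(s) violated: parity, ΔS, ΔL, ΔJ.

forbidden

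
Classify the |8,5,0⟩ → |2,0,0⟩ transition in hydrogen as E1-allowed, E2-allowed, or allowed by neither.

neither

Δl = 0 − 5 = -5; l_i + l_f = 5.
Δm_l = +0.
E1 (Δl = ±1, |Δm_l| ≤ 1): not satisfied.
E2 (Δl = 0,±2, l_i+l_f ≥ 2, |Δm_l| ≤ 2): not satisfied.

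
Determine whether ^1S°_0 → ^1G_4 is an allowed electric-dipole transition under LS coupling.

ΔJ = 0, ±1 (not J=0↔0): J: 0 → 4, ΔJ = +4 — violated.
Parity must change: odd → even — satisfied.
ΔL = 0, ±1 (not L=0↔0): L: 0 → 4, ΔL = +4 — violated.
ΔS = 0: S: 0 → 0 — satisfied.
Rule(s) violated: ΔL, ΔJ.

forbidden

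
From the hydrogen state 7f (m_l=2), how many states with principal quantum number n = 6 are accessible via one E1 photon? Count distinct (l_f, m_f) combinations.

E1 requires Δl = ±1, so l_f ∈ {2, 4}; with 0 ≤ l_f ≤ n_f−1 = 5, the allowed l_f values are {2, 4}.
For l_f = 2: m_f ∈ {m_i−1, m_i, m_i+1} ∩ [−2, 2] = {1, 2} → 2 states.
For l_f = 4: m_f ∈ {m_i−1, m_i, m_i+1} ∩ [−4, 4] = {1, 2, 3} → 3 states.
Total: 5.

5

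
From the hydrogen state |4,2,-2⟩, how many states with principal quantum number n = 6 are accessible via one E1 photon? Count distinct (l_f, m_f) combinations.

4

E1 requires Δl = ±1, so l_f ∈ {1, 3}; with 0 ≤ l_f ≤ n_f−1 = 5, the allowed l_f values are {1, 3}.
For l_f = 1: m_f ∈ {m_i−1, m_i, m_i+1} ∩ [−1, 1] = {-1} → 1 state.
For l_f = 3: m_f ∈ {m_i−1, m_i, m_i+1} ∩ [−3, 3] = {-3, -2, -1} → 3 states.
Total: 4.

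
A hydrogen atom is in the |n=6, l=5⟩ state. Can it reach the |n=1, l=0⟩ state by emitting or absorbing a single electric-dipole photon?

forbidden

Δl = 0 − 5 = -5; the E1 rule Δl = ±1 is violated.
The transition is electric-dipole forbidden.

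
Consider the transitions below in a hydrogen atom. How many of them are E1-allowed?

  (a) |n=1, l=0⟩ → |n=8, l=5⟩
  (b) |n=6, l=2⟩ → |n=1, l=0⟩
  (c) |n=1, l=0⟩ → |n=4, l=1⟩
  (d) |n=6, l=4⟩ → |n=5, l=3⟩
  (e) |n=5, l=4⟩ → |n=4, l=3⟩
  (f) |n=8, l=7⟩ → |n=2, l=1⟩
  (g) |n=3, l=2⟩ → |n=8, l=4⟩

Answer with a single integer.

(a) forbidden — Δl = +5 (E1 requires Δl = ±1)
(b) forbidden — Δl = -2 (E1 requires Δl = ±1)
(c) allowed
(d) allowed
(e) allowed
(f) forbidden — Δl = -6 (E1 requires Δl = ±1)
(g) forbidden — Δl = +2 (E1 requires Δl = ±1)
Total allowed: 3 of 7.

3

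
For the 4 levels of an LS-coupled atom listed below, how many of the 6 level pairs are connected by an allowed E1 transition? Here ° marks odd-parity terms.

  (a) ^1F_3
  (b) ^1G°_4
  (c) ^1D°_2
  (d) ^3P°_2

(a)–(b): allowed.
(a)–(c): allowed.
(a)–(d): forbidden (ΔS, ΔL).
(b)–(c): forbidden (parity, ΔL, ΔJ).
(b)–(d): forbidden (parity, ΔS, ΔL, ΔJ).
(c)–(d): forbidden (parity, ΔS).
Allowed pairs: 2 of 6.

2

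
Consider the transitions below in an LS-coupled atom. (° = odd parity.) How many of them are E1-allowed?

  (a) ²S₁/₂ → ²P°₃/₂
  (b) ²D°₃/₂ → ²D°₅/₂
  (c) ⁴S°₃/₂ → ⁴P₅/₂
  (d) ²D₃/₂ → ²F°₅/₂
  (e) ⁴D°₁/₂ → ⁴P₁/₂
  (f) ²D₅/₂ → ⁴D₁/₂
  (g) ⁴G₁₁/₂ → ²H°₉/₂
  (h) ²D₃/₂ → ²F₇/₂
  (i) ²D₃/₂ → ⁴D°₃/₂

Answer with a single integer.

(a) allowed
(b) forbidden (parity fails)
(c) allowed
(d) allowed
(e) allowed
(f) forbidden (parity, ΔS, ΔJ fail)
(g) forbidden (ΔS fails)
(h) forbidden (parity, ΔJ fail)
(i) forbidden (ΔS fails)
Total allowed: 4 of 9.

4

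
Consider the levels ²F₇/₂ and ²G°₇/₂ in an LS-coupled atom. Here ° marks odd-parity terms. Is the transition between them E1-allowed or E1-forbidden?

allowed

Parity must change: even → odd — ✓.
ΔS = 0: S: 1/2 → 1/2 — ✓.
ΔL = 0, ±1 (not L=0↔0): L: 3 → 4, ΔL = +1 — ✓.
ΔJ = 0, ±1 (not J=0↔0): J: 7/2 → 7/2, ΔJ = +0 — ✓.
All four E1 rules are satisfied.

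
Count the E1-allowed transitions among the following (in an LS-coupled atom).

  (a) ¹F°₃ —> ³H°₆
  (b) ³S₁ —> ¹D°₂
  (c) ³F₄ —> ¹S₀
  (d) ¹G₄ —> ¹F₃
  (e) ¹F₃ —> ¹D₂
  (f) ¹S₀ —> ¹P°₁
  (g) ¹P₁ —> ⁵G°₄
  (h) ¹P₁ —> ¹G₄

(a) forbidden (parity, ΔS, ΔL, ΔJ fail)
(b) forbidden (ΔS, ΔL fail)
(c) forbidden (parity, ΔS, ΔL, ΔJ fail)
(d) forbidden (parity fails)
(e) forbidden (parity fails)
(f) allowed
(g) forbidden (ΔS, ΔL, ΔJ fail)
(h) forbidden (parity, ΔL, ΔJ fail)
Total allowed: 1 of 8.

1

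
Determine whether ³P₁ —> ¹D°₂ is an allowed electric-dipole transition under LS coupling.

ΔL = 0, ±1 (not L=0↔0): L: 1 → 2, ΔL = +1 — satisfied.
Parity must change: even → odd — satisfied.
ΔJ = 0, ±1 (not J=0↔0): J: 1 → 2, ΔJ = +1 — satisfied.
ΔS = 0: S: 1 → 0 — violated.
Rule(s) violated: ΔS.

forbidden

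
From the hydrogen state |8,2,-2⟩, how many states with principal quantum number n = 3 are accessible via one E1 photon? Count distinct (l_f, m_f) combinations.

E1 requires Δl = ±1, so l_f ∈ {1, 3}; with 0 ≤ l_f ≤ n_f−1 = 2, the allowed l_f values are {1}.
For l_f = 1: m_f ∈ {m_i−1, m_i, m_i+1} ∩ [−1, 1] = {-1} → 1 state.
Total: 1.

1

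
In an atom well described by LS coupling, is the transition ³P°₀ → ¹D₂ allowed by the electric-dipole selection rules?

forbidden

Initial level: S=1, L=1, J=0, parity odd. Final level: S=0, L=2, J=2, parity even.
Parity must change: odd → even — satisfied.
ΔS = 0: S: 1 → 0 — violated.
ΔL = 0, ±1 (not L=0↔0): L: 1 → 2, ΔL = +1 — satisfied.
ΔJ = 0, ±1 (not J=0↔0): J: 0 → 2, ΔJ = +2 — violated.
Rule(s) violated: ΔS, ΔJ.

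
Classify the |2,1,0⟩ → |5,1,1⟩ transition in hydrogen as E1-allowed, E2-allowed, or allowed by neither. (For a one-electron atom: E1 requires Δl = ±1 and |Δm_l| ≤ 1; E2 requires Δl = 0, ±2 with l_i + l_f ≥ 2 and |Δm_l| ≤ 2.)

Δl = 1 − 1 = +0; l_i + l_f = 2.
Δm_l = +1.
E1 (Δl = ±1, |Δm_l| ≤ 1): not satisfied.
E2 (Δl = 0,±2, l_i+l_f ≥ 2, |Δm_l| ≤ 2): satisfied.

E2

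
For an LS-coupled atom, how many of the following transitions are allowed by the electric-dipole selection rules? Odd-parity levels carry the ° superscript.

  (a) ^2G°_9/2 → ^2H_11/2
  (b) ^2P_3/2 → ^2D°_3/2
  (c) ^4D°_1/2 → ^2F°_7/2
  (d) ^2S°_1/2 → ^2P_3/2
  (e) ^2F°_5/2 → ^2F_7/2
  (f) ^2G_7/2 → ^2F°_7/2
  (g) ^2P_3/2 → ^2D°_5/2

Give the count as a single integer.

6

(a) allowed
(b) allowed
(c) forbidden (parity, ΔS, ΔJ fail)
(d) allowed
(e) allowed
(f) allowed
(g) allowed
Total allowed: 6 of 7.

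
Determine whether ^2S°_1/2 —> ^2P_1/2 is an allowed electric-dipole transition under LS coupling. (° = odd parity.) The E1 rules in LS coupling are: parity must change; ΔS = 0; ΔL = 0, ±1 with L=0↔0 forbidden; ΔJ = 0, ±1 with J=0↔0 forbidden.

allowed

Parity must change: odd → even — ok.
ΔS = 0: S: 1/2 → 1/2 — ok.
ΔJ = 0, ±1 (not J=0↔0): J: 1/2 → 1/2, ΔJ = +0 — ok.
ΔL = 0, ±1 (not L=0↔0): L: 0 → 1, ΔL = +1 — ok.
All four E1 rules are satisfied.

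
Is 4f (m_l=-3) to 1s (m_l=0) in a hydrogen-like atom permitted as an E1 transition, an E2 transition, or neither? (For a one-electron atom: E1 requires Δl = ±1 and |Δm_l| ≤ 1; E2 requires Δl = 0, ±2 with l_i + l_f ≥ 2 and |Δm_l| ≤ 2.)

Δl = 0 − 3 = -3; l_i + l_f = 3.
Δm_l = +3.
E1 (Δl = ±1, |Δm_l| ≤ 1): not satisfied.
E2 (Δl = 0,±2, l_i+l_f ≥ 2, |Δm_l| ≤ 2): not satisfied.

neither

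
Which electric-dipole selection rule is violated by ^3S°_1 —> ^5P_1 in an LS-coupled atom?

Initial level: S=1, L=0, J=1, parity odd. Final level: S=2, L=1, J=1, parity even.
Parity must change: odd → even — passes.
ΔS = 0: S: 1 → 2 — fails.
ΔL = 0, ±1 (not L=0↔0): L: 0 → 1, ΔL = +1 — passes.
ΔJ = 0, ±1 (not J=0↔0): J: 1 → 1, ΔJ = +0 — passes.

the ΔS = 0 rule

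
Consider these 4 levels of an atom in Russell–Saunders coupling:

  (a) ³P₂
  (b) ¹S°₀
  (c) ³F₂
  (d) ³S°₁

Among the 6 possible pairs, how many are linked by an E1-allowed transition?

1

(a)–(b): forbidden (ΔS, ΔJ).
(a)–(c): forbidden (parity, ΔL).
(a)–(d): allowed.
(b)–(c): forbidden (ΔS, ΔL, ΔJ).
(b)–(d): forbidden (parity, ΔS, ΔL).
(c)–(d): forbidden (ΔL).
Allowed pairs: 1 of 6.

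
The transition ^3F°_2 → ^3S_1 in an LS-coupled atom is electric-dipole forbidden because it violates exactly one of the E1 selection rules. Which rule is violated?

the ΔL = 0, ±1 rule

Reading off the term symbols: S 1→1, L 3→0, J 2→1, parity odd→even.
Parity must change: odd → even — ✓.
ΔS = 0: S: 1 → 1 — ✓.
ΔL = 0, ±1 (not L=0↔0): L: 3 → 0, ΔL = -3 — ✗.
ΔJ = 0, ±1 (not J=0↔0): J: 2 → 1, ΔJ = -1 — ✓.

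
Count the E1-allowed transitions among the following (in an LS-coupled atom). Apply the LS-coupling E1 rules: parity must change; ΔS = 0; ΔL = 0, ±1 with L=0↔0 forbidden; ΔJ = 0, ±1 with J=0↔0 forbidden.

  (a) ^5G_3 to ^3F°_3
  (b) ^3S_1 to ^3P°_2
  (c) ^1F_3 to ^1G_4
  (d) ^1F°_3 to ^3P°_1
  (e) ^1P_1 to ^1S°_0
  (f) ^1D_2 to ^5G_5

(a) forbidden (ΔS fails)
(b) allowed
(c) forbidden (parity fails)
(d) forbidden (parity, ΔS, ΔL, ΔJ fail)
(e) allowed
(f) forbidden (parity, ΔS, ΔL, ΔJ fail)
Total allowed: 2 of 6.

2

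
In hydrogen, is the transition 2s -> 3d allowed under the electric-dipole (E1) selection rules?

forbidden

Initial l = 0, final l = 2, so Δl = +2. E1 requires Δl = ±1: violated.
The transition is electric-dipole forbidden.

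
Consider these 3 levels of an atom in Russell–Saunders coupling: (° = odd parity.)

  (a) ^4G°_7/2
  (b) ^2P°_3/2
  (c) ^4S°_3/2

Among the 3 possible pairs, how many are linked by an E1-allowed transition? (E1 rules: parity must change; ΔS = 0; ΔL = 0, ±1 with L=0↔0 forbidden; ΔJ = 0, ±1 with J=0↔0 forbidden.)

0

(a)–(b): forbidden (parity, ΔS, ΔL, ΔJ).
(a)–(c): forbidden (parity, ΔL, ΔJ).
(b)–(c): forbidden (parity, ΔS).
Allowed pairs: 0 of 3.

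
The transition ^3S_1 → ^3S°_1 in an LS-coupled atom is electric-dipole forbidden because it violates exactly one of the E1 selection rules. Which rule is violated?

Reading off the term symbols: S 1→1, L 0→0, J 1→1, parity even→odd.
Parity must change: even → odd — ✓.
ΔS = 0: S: 1 → 1 — ✓.
ΔL = 0, ±1 (not L=0↔0): L: 0 → 0, ΔL = +0 — ✗.
ΔJ = 0, ±1 (not J=0↔0): J: 1 → 1, ΔJ = +0 — ✓.

the L=0 ↔ L=0 exclusion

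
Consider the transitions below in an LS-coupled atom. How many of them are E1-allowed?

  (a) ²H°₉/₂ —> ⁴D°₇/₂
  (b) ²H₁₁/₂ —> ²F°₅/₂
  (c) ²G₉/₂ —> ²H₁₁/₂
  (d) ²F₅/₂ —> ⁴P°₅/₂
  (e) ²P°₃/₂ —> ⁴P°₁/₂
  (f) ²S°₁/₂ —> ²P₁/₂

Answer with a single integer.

(a) forbidden (parity, ΔS, ΔL fail)
(b) forbidden (ΔL, ΔJ fail)
(c) forbidden (parity fails)
(d) forbidden (ΔS, ΔL fail)
(e) forbidden (parity, ΔS fail)
(f) allowed
Total allowed: 1 of 6.

1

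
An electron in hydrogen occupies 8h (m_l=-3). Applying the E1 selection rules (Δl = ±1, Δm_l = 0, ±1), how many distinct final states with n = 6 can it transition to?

E1 requires Δl = ±1, so l_f ∈ {4, 6}; with 0 ≤ l_f ≤ n_f−1 = 5, the allowed l_f values are {4}.
For l_f = 4: m_f ∈ {m_i−1, m_i, m_i+1} ∩ [−4, 4] = {-4, -3, -2} → 3 states.
Total: 3.

3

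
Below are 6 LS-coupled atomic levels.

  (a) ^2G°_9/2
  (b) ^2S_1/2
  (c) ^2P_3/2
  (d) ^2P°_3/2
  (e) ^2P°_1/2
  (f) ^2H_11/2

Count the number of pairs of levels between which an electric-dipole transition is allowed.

5

(a)–(b): forbidden (ΔL, ΔJ).
(a)–(c): forbidden (ΔL, ΔJ).
(a)–(d): forbidden (parity, ΔL, ΔJ).
(a)–(e): forbidden (parity, ΔL, ΔJ).
(a)–(f): allowed.
(b)–(c): forbidden (parity).
(b)–(d): allowed.
(b)–(e): allowed.
(b)–(f): forbidden (parity, ΔL, ΔJ).
(c)–(d): allowed.
(c)–(e): allowed.
(c)–(f): forbidden (parity, ΔL, ΔJ).
(d)–(e): forbidden (parity).
(d)–(f): forbidden (ΔL, ΔJ).
(e)–(f): forbidden (ΔL, ΔJ).
Allowed pairs: 5 of 15.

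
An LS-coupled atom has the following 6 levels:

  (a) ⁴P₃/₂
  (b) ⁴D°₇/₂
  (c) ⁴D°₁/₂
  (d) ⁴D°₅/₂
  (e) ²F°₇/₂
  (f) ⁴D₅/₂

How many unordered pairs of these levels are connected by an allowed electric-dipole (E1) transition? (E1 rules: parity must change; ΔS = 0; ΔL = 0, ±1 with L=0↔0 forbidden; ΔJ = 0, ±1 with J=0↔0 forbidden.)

4

(a)–(b): forbidden (ΔJ).
(a)–(c): allowed.
(a)–(d): allowed.
(a)–(e): forbidden (ΔS, ΔL, ΔJ).
(a)–(f): forbidden (parity).
(b)–(c): forbidden (parity, ΔJ).
(b)–(d): forbidden (parity).
(b)–(e): forbidden (parity, ΔS).
(b)–(f): allowed.
(c)–(d): forbidden (parity, ΔJ).
(c)–(e): forbidden (parity, ΔS, ΔJ).
(c)–(f): forbidden (ΔJ).
(d)–(e): forbidden (parity, ΔS).
(d)–(f): allowed.
(e)–(f): forbidden (ΔS).
Allowed pairs: 4 of 15.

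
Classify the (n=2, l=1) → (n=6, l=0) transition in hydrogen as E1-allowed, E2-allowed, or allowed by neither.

E1

Δl = 0 − 1 = -1; l_i + l_f = 1.
E1 (Δl = ±1): satisfied.
E2 (Δl = 0,±2, l_i+l_f ≥ 2): not satisfied.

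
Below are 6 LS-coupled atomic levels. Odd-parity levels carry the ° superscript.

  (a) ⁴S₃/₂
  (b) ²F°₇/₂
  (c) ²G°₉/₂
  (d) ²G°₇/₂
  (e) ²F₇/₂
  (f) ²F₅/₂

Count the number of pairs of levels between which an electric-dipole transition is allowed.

5

(a)–(b): forbidden (ΔS, ΔL, ΔJ).
(a)–(c): forbidden (ΔS, ΔL, ΔJ).
(a)–(d): forbidden (ΔS, ΔL, ΔJ).
(a)–(e): forbidden (parity, ΔS, ΔL, ΔJ).
(a)–(f): forbidden (parity, ΔS, ΔL).
(b)–(c): forbidden (parity).
(b)–(d): forbidden (parity).
(b)–(e): allowed.
(b)–(f): allowed.
(c)–(d): forbidden (parity).
(c)–(e): allowed.
(c)–(f): forbidden (ΔJ).
(d)–(e): allowed.
(d)–(f): allowed.
(e)–(f): forbidden (parity).
Allowed pairs: 5 of 15.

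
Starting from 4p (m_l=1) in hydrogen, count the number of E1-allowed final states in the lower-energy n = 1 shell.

E1 requires Δl = ±1, so l_f ∈ {0, 2}; with 0 ≤ l_f ≤ n_f−1 = 0, the allowed l_f values are {0}.
For l_f = 0: m_f ∈ {m_i−1, m_i, m_i+1} ∩ [−0, 0] = {0} → 1 state.
Total: 1.

1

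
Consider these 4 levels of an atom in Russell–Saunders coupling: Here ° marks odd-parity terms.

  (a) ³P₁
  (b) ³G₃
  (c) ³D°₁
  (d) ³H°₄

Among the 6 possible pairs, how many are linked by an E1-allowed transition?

2

(a)–(b): forbidden (parity, ΔL, ΔJ).
(a)–(c): allowed.
(a)–(d): forbidden (ΔL, ΔJ).
(b)–(c): forbidden (ΔL, ΔJ).
(b)–(d): allowed.
(c)–(d): forbidden (parity, ΔL, ΔJ).
Allowed pairs: 2 of 6.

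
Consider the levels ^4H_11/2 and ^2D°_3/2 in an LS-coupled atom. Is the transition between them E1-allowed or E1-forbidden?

forbidden

Parity must change: even → odd — passes.
ΔS = 0: S: 3/2 → 1/2 — fails.
ΔL = 0, ±1 (not L=0↔0): L: 5 → 2, ΔL = -3 — fails.
ΔJ = 0, ±1 (not J=0↔0): J: 11/2 → 3/2, ΔJ = -4 — fails.
Rule(s) violated: ΔS, ΔL, ΔJ.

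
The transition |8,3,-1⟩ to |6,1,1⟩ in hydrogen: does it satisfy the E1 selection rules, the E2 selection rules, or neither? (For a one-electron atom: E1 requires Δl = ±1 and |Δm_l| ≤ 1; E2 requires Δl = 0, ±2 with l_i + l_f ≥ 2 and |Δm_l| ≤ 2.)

Δl = 1 − 3 = -2; l_i + l_f = 4.
Δm_l = +2.
E1 (Δl = ±1, |Δm_l| ≤ 1): not satisfied.
E2 (Δl = 0,±2, l_i+l_f ≥ 2, |Δm_l| ≤ 2): satisfied.

E2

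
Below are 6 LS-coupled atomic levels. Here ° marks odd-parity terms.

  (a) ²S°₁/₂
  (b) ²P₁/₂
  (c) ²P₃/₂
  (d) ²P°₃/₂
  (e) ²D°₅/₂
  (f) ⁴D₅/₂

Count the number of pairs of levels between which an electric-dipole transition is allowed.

5

(a)–(b): allowed.
(a)–(c): allowed.
(a)–(d): forbidden (parity).
(a)–(e): forbidden (parity, ΔL, ΔJ).
(a)–(f): forbidden (ΔS, ΔL, ΔJ).
(b)–(c): forbidden (parity).
(b)–(d): allowed.
(b)–(e): forbidden (ΔJ).
(b)–(f): forbidden (parity, ΔS, ΔJ).
(c)–(d): allowed.
(c)–(e): allowed.
(c)–(f): forbidden (parity, ΔS).
(d)–(e): forbidden (parity).
(d)–(f): forbidden (ΔS).
(e)–(f): forbidden (ΔS).
Allowed pairs: 5 of 15.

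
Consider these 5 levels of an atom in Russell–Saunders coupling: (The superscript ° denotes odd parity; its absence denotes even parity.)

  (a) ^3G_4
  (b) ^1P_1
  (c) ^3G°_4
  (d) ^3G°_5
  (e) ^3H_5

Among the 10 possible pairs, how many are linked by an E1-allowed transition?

(a)–(b): forbidden (parity, ΔS, ΔL, ΔJ).
(a)–(c): allowed.
(a)–(d): allowed.
(a)–(e): forbidden (parity).
(b)–(c): forbidden (ΔS, ΔL, ΔJ).
(b)–(d): forbidden (ΔS, ΔL, ΔJ).
(b)–(e): forbidden (parity, ΔS, ΔL, ΔJ).
(c)–(d): forbidden (parity).
(c)–(e): allowed.
(d)–(e): allowed.
Allowed pairs: 4 of 10.

4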